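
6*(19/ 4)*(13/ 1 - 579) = -16131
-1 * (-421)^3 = 74618461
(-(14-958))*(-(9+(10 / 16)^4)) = -2211851 / 256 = -8640.04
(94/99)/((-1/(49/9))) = -4606/891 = -5.17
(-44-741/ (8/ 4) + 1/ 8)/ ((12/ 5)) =-5525/ 32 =-172.66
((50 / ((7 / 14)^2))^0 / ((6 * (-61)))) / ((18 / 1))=-1 / 6588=-0.00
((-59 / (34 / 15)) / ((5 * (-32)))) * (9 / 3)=531 / 1088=0.49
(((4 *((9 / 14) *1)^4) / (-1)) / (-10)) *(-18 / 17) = -59049 / 816340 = -0.07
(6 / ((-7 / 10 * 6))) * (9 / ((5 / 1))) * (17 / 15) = -102 / 35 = -2.91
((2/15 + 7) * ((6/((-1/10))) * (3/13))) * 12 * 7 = -107856/13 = -8296.62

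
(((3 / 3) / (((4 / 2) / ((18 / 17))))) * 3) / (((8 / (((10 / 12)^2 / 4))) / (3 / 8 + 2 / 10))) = 345 / 17408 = 0.02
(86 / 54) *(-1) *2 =-3.19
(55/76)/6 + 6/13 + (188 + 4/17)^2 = 60703717339/1713192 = 35433.11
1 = 1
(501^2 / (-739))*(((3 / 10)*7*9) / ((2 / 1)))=-47439189 / 14780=-3209.69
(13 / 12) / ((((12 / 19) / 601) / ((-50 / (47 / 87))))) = -107624075 / 1128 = -95411.41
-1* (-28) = 28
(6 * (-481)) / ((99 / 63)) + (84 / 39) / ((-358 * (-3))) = -141030008 / 76791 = -1836.54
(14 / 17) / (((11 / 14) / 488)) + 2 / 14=669723 / 1309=511.63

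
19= 19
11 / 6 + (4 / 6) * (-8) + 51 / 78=-37 / 13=-2.85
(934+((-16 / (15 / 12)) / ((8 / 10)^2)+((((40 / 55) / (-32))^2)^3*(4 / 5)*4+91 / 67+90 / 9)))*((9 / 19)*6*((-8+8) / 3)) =0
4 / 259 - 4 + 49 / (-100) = -115891 / 25900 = -4.47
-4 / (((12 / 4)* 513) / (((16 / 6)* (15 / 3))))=-0.03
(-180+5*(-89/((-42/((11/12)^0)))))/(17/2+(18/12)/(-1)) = -7115/294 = -24.20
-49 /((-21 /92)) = 644 /3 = 214.67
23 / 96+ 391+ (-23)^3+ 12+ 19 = -11744.76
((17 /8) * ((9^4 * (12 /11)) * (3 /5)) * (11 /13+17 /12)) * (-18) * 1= -1063059147 /2860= -371699.00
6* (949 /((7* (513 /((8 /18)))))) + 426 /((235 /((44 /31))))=257236832 /78481305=3.28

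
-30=-30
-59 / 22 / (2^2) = -59 / 88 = -0.67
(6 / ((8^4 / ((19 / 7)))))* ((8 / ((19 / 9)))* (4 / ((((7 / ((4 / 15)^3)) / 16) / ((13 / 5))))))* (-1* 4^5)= -212992 / 30625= -6.95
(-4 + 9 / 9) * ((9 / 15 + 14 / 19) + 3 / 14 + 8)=-38109 / 1330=-28.65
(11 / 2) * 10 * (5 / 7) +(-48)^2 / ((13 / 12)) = 197111 / 91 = 2166.05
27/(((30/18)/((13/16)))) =1053/80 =13.16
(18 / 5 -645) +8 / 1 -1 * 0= -3167 / 5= -633.40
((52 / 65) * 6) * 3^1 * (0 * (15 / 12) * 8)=0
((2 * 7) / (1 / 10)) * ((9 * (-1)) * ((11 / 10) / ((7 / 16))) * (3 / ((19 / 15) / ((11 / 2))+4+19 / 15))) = -1568160 / 907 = -1728.95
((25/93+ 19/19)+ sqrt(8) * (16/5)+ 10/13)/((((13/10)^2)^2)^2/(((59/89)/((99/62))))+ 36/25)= 4153600000000/42978865703787+ 2341120000000 * sqrt(2)/7714155382731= 0.53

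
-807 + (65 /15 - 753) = -1555.67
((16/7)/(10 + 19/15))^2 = 0.04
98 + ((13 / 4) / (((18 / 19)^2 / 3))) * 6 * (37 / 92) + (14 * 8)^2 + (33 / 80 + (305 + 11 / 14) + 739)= 3179317469 / 231840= 13713.41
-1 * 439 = -439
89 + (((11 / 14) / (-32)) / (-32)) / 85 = 108451851 / 1218560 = 89.00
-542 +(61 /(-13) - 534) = -14049 /13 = -1080.69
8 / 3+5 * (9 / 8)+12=487 / 24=20.29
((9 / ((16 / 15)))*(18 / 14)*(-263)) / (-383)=319545 / 42896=7.45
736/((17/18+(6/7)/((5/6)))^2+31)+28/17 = 5353783372/235432133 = 22.74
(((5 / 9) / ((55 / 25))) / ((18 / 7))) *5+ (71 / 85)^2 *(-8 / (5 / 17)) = -70005121 / 3786750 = -18.49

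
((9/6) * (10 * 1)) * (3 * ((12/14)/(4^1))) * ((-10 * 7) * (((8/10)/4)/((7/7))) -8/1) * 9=-13365/7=-1909.29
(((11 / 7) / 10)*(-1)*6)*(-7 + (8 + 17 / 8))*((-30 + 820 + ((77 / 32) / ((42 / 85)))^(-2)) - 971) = 474593583 / 890120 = 533.18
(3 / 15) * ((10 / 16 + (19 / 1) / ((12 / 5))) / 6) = 41 / 144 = 0.28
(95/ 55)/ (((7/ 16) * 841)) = 304/ 64757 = 0.00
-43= -43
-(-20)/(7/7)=20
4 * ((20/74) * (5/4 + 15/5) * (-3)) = -510/37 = -13.78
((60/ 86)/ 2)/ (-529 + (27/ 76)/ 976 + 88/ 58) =-10755520/ 16263596009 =-0.00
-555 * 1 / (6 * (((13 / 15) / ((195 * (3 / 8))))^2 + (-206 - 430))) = 84290625 / 579554872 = 0.15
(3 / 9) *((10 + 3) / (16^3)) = 13 / 12288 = 0.00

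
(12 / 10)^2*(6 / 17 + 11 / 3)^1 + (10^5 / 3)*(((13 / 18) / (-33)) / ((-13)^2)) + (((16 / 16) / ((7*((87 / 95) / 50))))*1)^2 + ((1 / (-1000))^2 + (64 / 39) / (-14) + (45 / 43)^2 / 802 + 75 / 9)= 424306624785591857283151 / 6016491913583151000000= 70.52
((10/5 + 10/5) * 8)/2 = 16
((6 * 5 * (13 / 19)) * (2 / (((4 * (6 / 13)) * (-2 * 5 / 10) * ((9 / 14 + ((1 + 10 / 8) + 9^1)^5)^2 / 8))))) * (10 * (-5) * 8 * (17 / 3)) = 1180923068416000 / 95104085107510759473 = 0.00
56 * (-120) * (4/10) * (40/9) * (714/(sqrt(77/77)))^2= -6090362880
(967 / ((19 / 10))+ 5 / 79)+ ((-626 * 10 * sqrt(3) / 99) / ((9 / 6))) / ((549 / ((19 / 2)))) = 764025 / 1501 - 118940 * sqrt(3) / 163053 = 507.75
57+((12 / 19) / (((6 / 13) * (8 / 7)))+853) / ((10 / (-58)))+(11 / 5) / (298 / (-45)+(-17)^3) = -411991808173 / 84125540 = -4897.35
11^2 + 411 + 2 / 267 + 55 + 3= 157532 / 267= 590.01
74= 74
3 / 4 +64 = 259 / 4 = 64.75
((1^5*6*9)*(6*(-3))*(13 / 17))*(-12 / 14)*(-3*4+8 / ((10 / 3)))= -3639168 / 595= -6116.25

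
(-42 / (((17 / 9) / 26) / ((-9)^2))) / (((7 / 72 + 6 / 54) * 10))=-9552816 / 425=-22477.21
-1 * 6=-6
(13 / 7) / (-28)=-13 / 196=-0.07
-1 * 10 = -10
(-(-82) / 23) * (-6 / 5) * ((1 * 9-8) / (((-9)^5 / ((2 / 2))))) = 164 / 2263545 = 0.00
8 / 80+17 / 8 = 89 / 40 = 2.22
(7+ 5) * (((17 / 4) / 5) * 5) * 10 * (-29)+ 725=-14065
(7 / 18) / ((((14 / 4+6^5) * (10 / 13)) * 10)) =91 / 14003100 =0.00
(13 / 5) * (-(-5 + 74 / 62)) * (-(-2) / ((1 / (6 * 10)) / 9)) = 331344 / 31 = 10688.52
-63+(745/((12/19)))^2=200354953/144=1391353.84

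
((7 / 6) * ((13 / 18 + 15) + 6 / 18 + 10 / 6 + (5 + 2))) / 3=3115 / 324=9.61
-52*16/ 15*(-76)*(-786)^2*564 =7344121614336/ 5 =1468824322867.20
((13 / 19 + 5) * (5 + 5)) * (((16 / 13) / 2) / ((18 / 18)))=8640 / 247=34.98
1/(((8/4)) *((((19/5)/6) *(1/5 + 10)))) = 25/323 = 0.08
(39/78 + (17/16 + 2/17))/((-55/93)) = -42501/14960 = -2.84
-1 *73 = -73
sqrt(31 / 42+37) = sqrt(66570) / 42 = 6.14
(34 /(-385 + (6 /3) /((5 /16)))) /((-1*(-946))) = -85 /895389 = -0.00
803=803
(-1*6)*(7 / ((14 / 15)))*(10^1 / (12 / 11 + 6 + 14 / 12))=-5940 / 109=-54.50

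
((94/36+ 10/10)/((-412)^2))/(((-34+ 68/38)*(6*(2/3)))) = -1235/7479599616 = -0.00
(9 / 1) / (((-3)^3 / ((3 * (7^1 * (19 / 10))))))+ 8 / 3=-319 / 30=-10.63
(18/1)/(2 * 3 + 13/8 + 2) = 1.87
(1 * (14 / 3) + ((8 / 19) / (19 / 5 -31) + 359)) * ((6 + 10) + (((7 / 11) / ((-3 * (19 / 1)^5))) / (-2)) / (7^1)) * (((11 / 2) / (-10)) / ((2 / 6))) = -92138409132601 / 9597359724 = -9600.39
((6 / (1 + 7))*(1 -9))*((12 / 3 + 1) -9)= 24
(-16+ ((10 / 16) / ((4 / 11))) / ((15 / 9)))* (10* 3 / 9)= -49.90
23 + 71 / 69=24.03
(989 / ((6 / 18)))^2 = 8803089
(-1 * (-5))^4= 625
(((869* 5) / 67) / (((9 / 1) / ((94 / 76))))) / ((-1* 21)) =-204215 / 481194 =-0.42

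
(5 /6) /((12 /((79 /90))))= 79 /1296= 0.06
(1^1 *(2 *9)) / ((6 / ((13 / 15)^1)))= 13 / 5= 2.60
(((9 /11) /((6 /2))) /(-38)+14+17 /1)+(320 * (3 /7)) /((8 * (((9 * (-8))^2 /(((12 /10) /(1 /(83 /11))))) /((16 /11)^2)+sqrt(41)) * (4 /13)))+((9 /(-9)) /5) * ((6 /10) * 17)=68827934629250611 /2360449735070350- 171949440 * sqrt(41) /225880357423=29.15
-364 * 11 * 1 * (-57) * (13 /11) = 269724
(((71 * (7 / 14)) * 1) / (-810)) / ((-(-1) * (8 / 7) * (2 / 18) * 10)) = -497 / 14400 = -0.03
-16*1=-16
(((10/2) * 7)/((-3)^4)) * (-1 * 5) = -2.16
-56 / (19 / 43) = -2408 / 19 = -126.74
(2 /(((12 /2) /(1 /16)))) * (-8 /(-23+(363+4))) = -1 /2064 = -0.00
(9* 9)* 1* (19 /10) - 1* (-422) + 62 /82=236429 /410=576.66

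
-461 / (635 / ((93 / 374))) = -42873 / 237490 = -0.18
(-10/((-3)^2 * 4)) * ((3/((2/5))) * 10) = -125/6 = -20.83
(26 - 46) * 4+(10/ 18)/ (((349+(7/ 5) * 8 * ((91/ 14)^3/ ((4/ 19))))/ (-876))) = -71832640/ 897543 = -80.03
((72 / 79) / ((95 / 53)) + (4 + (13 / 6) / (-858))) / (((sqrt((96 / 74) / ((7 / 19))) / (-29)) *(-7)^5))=388354979 *sqrt(14763) / 11388615472080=0.00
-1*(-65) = 65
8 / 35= 0.23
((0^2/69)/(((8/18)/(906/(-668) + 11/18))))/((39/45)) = 0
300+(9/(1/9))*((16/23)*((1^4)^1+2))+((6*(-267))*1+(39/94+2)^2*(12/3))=-56376955/50807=-1109.63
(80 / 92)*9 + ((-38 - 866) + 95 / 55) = -226295 / 253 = -894.45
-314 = -314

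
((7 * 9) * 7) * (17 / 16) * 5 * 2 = 37485 / 8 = 4685.62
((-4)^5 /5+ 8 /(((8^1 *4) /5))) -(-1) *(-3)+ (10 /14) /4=-7223 /35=-206.37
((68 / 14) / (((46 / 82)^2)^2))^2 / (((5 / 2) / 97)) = 1790731271583591944 / 19186191393845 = 93334.38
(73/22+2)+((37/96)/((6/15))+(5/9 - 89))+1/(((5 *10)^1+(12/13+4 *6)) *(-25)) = -6338139209/77140800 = -82.16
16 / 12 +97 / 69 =63 / 23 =2.74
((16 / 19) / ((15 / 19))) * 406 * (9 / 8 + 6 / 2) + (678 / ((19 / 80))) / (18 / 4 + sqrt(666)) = 72320 * sqrt(74) / 5453 + 48163796 / 27265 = 1880.59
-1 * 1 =-1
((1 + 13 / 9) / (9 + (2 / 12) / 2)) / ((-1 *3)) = -88 / 981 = -0.09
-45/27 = -5/3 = -1.67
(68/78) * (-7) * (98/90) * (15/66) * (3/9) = -5831/11583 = -0.50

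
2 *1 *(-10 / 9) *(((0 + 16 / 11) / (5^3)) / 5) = -64 / 12375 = -0.01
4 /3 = 1.33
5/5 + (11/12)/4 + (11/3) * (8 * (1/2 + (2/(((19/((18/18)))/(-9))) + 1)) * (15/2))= 112001/912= 122.81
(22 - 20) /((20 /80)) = 8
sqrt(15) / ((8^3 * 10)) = sqrt(15) / 5120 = 0.00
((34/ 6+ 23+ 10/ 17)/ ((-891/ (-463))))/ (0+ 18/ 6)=690796/ 136323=5.07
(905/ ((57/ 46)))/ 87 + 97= 105.39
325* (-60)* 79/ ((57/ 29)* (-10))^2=-4318535/ 1083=-3987.57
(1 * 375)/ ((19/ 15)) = 5625/ 19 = 296.05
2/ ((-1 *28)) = -1/ 14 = -0.07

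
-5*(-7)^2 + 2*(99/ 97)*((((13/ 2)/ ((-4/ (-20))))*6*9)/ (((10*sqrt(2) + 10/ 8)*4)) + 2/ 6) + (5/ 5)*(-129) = -4668422/ 12319 + 555984*sqrt(2)/ 12319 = -315.13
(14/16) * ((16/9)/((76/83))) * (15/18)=2905/2052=1.42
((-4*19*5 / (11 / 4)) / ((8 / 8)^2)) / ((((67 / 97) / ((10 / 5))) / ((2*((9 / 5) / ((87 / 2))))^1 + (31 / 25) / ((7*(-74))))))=-889977328 / 27678035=-32.15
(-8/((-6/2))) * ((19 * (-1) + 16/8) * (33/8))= -187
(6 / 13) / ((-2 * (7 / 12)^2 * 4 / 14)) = -216 / 91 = -2.37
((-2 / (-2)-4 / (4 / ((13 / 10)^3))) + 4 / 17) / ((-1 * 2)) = 16349 / 34000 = 0.48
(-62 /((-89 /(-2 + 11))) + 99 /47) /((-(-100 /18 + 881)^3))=-25541973 /2045978972832337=-0.00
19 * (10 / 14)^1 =95 / 7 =13.57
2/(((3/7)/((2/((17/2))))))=56/51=1.10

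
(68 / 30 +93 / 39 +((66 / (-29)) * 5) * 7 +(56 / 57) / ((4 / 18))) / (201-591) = 7583773 / 41903550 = 0.18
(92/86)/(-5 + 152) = 46/6321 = 0.01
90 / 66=15 / 11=1.36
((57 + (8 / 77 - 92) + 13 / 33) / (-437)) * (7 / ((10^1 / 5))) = 3985 / 14421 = 0.28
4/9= 0.44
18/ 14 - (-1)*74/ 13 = 635/ 91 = 6.98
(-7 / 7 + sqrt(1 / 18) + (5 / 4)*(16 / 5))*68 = 34*sqrt(2) / 3 + 204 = 220.03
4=4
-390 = -390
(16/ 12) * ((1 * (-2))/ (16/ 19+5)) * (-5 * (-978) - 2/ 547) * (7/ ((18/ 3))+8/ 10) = -11993928752/ 2732265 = -4389.74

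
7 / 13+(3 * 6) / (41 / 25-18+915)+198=28995298 / 146029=198.56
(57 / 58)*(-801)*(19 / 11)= -867483 / 638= -1359.69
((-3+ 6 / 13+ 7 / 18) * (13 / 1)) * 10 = -2515 / 9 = -279.44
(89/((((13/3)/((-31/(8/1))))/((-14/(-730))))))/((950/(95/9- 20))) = 328321/21637200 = 0.02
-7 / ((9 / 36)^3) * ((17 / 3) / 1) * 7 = -53312 / 3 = -17770.67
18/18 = 1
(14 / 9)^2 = 196 / 81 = 2.42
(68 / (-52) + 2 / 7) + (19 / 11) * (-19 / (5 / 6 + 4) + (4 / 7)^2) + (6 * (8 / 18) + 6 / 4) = -3756743 / 1219218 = -3.08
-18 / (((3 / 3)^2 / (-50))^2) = -45000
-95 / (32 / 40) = -118.75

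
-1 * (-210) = 210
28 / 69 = 0.41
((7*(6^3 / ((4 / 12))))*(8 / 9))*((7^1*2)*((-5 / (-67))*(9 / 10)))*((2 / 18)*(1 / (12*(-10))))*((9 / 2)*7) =-37044 / 335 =-110.58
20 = 20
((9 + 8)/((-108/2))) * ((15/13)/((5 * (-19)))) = 0.00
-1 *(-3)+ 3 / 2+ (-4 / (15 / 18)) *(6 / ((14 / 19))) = -2421 / 70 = -34.59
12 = 12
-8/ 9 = -0.89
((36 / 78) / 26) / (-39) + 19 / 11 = 41732 / 24167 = 1.73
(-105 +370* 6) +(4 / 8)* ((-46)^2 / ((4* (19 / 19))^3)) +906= 97201 / 32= 3037.53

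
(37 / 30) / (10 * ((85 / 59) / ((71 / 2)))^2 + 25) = 649265677 / 13169460750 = 0.05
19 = 19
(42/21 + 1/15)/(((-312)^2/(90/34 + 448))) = 237491/24822720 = 0.01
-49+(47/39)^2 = -72320/1521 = -47.55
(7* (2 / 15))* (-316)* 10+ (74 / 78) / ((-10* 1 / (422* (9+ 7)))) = -233344 / 65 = -3589.91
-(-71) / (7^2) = 71 / 49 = 1.45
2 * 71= 142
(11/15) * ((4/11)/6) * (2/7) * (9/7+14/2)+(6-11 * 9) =-204833/2205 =-92.89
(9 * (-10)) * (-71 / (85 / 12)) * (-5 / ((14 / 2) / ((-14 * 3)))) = 460080 / 17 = 27063.53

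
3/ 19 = 0.16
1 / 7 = 0.14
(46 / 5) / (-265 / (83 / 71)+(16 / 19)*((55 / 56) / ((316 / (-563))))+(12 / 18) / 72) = -4332498408 / 107441735945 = -0.04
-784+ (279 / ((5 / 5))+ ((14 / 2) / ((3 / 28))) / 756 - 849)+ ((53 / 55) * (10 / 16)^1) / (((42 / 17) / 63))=-1338.56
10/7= 1.43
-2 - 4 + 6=0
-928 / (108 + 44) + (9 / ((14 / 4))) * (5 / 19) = -38 / 7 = -5.43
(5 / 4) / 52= 5 / 208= 0.02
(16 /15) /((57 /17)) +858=733862 /855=858.32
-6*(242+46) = -1728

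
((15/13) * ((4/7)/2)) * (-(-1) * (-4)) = -120/91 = -1.32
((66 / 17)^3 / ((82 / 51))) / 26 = 215622 / 154037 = 1.40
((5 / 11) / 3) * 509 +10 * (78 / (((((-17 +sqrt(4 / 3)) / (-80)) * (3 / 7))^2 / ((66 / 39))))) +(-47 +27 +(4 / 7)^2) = 9382912000 * sqrt(3) / 744769 +194406815314717 / 1204291473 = 183249.48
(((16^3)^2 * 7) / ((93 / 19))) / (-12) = -557842432 / 279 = -1999435.24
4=4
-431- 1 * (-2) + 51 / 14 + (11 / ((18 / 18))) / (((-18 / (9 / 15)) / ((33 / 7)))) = -14948 / 35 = -427.09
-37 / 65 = -0.57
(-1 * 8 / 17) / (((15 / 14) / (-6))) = 224 / 85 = 2.64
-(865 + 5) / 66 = -145 / 11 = -13.18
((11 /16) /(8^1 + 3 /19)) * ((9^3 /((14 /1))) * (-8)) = -152361 /4340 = -35.11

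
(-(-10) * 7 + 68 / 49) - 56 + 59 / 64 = 51147 / 3136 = 16.31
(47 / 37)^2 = 2209 / 1369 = 1.61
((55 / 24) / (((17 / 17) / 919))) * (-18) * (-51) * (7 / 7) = 7733385 / 4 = 1933346.25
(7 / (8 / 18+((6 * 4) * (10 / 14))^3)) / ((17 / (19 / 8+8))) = 0.00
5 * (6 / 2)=15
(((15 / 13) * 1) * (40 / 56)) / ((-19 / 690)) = -29.93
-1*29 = -29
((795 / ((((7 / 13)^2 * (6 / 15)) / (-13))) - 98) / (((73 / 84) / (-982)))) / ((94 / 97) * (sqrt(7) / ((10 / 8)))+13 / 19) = -997622985510994700 / 54081536299+1130375671449729760 * sqrt(7) / 54081536299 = 36853056.80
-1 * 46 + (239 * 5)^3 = 1706489829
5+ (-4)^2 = 21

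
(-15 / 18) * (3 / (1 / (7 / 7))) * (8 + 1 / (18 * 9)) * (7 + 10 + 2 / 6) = -84305 / 243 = -346.93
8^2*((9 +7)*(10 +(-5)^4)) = 650240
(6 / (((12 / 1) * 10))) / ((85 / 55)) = 11 / 340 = 0.03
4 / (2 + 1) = 4 / 3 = 1.33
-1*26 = -26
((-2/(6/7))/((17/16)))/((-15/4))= 0.59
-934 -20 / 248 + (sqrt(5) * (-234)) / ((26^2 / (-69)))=-880.67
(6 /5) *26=156 /5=31.20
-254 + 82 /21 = -5252 /21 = -250.10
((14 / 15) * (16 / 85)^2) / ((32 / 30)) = 224 / 7225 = 0.03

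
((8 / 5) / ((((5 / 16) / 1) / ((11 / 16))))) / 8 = 11 / 25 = 0.44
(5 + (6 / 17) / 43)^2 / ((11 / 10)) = 22.80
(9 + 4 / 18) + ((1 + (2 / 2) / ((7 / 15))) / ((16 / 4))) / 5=9.38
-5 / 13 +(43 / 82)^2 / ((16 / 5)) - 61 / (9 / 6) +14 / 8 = -164538821 / 4195776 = -39.22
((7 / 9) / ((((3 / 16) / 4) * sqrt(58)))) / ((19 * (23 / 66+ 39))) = 704 * sqrt(58) / 1839789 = 0.00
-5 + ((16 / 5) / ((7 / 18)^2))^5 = 3743901828948721799 / 882735153125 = 4241251.54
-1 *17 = -17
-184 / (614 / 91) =-8372 / 307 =-27.27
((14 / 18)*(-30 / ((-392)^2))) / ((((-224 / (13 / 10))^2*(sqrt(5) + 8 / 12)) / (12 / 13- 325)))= -54769 / 225800028160 + 164307*sqrt(5) / 451600056320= 0.00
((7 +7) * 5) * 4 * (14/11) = 3920/11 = 356.36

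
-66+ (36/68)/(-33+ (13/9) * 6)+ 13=-65800/1241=-53.02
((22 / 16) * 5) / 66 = 0.10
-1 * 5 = -5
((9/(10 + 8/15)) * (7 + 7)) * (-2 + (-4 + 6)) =0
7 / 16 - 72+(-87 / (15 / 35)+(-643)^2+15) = 6611031 / 16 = 413189.44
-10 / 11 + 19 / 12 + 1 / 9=311 / 396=0.79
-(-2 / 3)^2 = -4 / 9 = -0.44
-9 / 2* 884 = -3978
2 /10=0.20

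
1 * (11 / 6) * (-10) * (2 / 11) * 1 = -10 / 3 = -3.33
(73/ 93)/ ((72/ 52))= 949/ 1674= 0.57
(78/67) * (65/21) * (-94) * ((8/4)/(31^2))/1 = -317720/450709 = -0.70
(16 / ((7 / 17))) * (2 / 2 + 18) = 5168 / 7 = 738.29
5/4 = 1.25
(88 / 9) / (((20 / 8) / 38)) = 6688 / 45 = 148.62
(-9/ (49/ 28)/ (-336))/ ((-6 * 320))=-1/ 125440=-0.00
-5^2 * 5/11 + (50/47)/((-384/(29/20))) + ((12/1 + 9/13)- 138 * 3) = -2130117887/5161728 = -412.68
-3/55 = -0.05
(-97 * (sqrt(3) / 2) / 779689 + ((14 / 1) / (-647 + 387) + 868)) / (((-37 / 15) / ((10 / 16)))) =-219.92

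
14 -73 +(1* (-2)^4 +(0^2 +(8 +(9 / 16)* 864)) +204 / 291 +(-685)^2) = 45558640 / 97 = 469676.70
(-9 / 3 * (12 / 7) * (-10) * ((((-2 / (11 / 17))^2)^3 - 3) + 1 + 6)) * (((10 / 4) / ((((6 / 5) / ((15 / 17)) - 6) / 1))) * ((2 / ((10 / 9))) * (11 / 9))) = -1745876992500 / 32693353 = -53401.59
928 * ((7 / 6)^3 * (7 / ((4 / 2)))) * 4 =557032 / 27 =20630.81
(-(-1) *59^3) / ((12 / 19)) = 325183.42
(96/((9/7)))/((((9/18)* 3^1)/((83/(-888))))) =-4648/999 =-4.65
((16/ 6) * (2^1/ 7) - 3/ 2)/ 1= -31/ 42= -0.74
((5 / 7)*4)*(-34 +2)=-91.43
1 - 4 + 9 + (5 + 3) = 14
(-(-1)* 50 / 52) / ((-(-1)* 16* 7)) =0.01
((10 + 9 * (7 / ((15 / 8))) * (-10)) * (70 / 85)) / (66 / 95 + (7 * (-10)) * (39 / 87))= 3143455 / 359278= 8.75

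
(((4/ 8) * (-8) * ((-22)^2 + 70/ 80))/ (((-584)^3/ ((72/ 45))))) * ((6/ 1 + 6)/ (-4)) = -11637/ 248970880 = -0.00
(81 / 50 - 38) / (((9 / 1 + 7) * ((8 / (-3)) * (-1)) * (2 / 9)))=-49113 / 12800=-3.84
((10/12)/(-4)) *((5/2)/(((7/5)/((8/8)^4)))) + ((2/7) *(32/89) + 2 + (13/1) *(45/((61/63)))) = 1105268975/1824144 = 605.91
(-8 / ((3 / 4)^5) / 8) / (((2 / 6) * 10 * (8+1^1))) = -512 / 3645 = -0.14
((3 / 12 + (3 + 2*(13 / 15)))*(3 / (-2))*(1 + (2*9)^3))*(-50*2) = 8720335 / 2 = 4360167.50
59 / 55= 1.07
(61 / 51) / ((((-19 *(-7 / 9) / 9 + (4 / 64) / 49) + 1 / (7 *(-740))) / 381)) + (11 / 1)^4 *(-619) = -2973874678501711 / 328151629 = -9062501.65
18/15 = 6/5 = 1.20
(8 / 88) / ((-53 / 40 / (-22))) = 1.51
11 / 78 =0.14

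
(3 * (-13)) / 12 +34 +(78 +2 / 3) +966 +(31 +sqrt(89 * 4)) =2 * sqrt(89) +13277 / 12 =1125.28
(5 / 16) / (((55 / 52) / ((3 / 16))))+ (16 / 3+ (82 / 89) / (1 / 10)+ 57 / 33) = 3069421 / 187968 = 16.33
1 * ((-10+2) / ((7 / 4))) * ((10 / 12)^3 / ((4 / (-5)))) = 625 / 189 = 3.31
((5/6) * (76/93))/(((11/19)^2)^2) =24760990/4084839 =6.06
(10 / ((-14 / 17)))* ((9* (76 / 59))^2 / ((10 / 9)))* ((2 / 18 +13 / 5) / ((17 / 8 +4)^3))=-248405336064 / 14333765915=-17.33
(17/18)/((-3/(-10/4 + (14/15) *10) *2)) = -697/648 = -1.08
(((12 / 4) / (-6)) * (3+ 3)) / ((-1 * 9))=1 / 3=0.33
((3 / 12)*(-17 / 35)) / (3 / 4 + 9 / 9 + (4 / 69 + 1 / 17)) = -0.07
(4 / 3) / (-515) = -4 / 1545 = -0.00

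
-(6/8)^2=-9/16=-0.56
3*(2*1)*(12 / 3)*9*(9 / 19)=1944 / 19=102.32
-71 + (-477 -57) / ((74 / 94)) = -27725 / 37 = -749.32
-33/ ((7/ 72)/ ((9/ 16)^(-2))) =-22528/ 21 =-1072.76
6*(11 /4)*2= 33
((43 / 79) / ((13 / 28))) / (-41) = -1204 / 42107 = -0.03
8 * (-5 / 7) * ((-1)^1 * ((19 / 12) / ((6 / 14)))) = 190 / 9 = 21.11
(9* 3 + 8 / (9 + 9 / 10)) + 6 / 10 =14062 / 495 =28.41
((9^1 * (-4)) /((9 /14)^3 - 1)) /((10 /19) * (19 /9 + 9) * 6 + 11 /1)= 1.06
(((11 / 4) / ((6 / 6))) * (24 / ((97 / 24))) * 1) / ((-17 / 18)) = -28512 / 1649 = -17.29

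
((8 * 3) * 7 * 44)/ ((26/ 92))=340032/ 13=26156.31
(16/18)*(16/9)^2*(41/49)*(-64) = -5373952/35721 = -150.44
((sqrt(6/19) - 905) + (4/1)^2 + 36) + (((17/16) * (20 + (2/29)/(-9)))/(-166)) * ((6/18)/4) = -852.45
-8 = -8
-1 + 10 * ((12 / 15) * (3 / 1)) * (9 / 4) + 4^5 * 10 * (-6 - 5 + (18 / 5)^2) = 100617 / 5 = 20123.40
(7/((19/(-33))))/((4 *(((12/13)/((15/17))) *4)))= -15015/20672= -0.73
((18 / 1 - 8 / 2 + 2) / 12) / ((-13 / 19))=-76 / 39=-1.95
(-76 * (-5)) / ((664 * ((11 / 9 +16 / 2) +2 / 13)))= 11115 / 182102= 0.06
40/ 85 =8/ 17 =0.47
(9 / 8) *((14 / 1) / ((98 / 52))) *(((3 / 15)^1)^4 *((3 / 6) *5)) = 117 / 3500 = 0.03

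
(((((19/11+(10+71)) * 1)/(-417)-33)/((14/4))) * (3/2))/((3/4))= -609124/32109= -18.97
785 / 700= 157 / 140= 1.12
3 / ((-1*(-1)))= 3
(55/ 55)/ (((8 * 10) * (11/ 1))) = 1/ 880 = 0.00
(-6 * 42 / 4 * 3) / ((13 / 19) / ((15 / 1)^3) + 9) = -12119625 / 577138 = -21.00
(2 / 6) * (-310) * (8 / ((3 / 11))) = -27280 / 9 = -3031.11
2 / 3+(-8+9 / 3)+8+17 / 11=172 / 33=5.21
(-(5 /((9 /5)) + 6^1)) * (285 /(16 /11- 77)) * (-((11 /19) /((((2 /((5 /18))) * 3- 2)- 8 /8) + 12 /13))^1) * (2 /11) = -564850 /3163617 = -0.18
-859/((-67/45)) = 38655/67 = 576.94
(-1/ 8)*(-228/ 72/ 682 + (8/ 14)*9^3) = -11932139/ 229152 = -52.07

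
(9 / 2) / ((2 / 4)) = 9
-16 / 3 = -5.33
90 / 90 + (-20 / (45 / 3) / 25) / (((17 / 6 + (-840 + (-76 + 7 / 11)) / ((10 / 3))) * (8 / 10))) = 44854 / 44843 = 1.00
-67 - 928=-995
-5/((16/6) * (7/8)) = -15/7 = -2.14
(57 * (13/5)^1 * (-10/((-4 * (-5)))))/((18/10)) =-247/6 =-41.17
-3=-3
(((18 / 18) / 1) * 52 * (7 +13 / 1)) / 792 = 130 / 99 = 1.31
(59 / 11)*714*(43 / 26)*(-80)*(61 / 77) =-631408560 / 1573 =-401404.04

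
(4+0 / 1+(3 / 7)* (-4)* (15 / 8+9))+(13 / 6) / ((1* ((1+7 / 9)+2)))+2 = -5745 / 476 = -12.07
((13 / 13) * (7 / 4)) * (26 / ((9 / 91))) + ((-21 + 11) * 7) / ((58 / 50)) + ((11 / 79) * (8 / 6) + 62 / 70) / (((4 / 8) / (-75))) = 68992757 / 288666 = 239.01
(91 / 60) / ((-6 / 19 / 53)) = -91637 / 360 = -254.55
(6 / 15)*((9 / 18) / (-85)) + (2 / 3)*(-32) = -27203 / 1275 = -21.34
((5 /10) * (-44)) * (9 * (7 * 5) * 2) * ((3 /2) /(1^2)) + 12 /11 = -228678 /11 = -20788.91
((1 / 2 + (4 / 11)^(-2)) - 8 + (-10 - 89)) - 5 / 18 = -14287 / 144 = -99.22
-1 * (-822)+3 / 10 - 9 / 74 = 152103 / 185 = 822.18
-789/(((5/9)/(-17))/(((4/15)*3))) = 482868/25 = 19314.72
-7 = -7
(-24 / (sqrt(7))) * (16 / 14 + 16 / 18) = -1024 * sqrt(7) / 147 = -18.43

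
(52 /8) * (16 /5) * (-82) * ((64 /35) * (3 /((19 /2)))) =-3274752 /3325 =-984.89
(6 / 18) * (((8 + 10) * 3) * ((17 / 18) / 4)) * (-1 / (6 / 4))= -2.83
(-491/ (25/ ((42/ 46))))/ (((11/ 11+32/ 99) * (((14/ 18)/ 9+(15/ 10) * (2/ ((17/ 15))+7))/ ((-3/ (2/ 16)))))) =67470069744/ 2745219625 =24.58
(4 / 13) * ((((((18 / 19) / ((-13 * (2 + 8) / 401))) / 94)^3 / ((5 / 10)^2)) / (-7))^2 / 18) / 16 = 245515425100579376649 / 779611620453330282308276358500000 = 0.00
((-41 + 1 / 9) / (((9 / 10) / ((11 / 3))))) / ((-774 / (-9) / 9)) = -20240 / 1161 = -17.43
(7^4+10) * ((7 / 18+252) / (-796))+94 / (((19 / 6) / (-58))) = -2486.14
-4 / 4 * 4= -4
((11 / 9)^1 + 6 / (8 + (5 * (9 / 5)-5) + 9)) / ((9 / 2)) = 190 / 567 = 0.34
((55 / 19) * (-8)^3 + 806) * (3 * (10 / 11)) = -385380 / 209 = -1843.92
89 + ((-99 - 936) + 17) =-929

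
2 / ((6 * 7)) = 1 / 21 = 0.05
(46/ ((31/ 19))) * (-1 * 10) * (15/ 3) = -43700/ 31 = -1409.68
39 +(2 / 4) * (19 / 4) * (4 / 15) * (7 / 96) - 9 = 86533 / 2880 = 30.05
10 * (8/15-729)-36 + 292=-21086/3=-7028.67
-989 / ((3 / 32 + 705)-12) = -31648 / 22179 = -1.43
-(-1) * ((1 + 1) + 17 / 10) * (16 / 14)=4.23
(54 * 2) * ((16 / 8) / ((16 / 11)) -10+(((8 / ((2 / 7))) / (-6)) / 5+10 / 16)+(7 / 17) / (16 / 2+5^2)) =-900828 / 935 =-963.45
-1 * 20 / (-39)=20 / 39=0.51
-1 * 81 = -81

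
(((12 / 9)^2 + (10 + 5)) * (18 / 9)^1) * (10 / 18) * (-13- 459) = -8799.01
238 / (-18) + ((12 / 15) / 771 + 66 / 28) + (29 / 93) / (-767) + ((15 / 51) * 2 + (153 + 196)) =22167940552427 / 65445479190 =338.72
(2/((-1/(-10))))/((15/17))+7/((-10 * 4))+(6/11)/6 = 29809/1320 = 22.58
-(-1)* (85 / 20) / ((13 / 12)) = 51 / 13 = 3.92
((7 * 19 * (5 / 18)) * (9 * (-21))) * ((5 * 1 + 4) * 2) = -125685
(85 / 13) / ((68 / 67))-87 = -4189 / 52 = -80.56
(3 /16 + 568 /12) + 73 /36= 49.55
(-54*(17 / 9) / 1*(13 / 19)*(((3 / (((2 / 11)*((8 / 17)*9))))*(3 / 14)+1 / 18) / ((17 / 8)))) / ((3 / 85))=-828.52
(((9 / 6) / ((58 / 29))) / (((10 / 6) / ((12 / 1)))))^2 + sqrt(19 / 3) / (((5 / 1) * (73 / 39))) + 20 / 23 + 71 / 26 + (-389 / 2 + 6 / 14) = -8440603 / 52325 + 13 * sqrt(57) / 365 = -161.04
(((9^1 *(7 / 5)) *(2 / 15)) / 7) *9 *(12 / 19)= 648 / 475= 1.36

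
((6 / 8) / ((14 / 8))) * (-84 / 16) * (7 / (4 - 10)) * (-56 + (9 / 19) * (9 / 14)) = -44445 / 304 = -146.20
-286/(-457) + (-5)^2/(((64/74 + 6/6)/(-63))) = -8870647/10511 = -843.94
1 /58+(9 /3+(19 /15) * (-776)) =-852527 /870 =-979.92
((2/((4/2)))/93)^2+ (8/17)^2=553825/2499561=0.22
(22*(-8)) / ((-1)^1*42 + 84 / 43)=3784 / 861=4.39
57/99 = 19/33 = 0.58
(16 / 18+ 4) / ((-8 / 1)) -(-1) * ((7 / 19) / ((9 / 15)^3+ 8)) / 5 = -211493 / 351234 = -0.60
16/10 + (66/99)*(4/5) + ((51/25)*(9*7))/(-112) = 1183/1200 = 0.99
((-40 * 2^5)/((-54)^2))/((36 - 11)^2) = -64/91125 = -0.00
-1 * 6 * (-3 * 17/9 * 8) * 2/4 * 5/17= 40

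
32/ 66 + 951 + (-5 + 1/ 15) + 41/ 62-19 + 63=10140107/ 10230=991.21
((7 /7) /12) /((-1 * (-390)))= 1 /4680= 0.00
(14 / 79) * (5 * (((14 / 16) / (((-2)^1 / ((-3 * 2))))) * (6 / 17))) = 2205 / 2686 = 0.82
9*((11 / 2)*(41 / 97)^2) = 166419 / 18818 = 8.84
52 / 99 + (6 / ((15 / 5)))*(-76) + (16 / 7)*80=21748 / 693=31.38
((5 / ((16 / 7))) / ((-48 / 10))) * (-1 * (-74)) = -6475 / 192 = -33.72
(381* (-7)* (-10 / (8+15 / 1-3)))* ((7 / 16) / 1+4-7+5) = 104013 / 32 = 3250.41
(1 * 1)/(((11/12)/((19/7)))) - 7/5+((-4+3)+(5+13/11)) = 236/35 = 6.74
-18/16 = -9/8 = -1.12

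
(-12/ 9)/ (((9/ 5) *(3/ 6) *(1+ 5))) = -20/ 81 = -0.25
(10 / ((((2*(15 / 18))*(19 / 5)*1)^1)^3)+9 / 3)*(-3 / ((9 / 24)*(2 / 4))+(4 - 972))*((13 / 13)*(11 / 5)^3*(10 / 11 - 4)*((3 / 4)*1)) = 63294243804 / 857375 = 73823.29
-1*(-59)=59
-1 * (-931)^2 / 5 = -866761 / 5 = -173352.20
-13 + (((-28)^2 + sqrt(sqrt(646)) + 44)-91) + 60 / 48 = 730.29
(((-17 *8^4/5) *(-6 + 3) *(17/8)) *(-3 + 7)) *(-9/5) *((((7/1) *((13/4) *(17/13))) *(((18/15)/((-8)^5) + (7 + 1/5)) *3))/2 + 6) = -1673729899371/8000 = -209216237.42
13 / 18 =0.72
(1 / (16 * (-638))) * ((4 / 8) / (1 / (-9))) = 0.00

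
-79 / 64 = -1.23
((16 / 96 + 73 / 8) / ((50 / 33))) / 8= 2453 / 3200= 0.77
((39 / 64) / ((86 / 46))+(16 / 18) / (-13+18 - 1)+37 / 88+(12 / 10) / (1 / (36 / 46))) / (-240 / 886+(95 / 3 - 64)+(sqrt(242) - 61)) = -0.02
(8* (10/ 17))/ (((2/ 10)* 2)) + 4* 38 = 2784/ 17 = 163.76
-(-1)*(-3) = -3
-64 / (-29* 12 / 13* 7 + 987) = -832 / 10395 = -0.08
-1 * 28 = -28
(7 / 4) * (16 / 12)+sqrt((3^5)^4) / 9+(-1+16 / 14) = 137833 / 21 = 6563.48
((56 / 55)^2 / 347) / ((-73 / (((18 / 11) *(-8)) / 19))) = 451584 / 16014891475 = 0.00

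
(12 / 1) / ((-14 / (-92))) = 552 / 7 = 78.86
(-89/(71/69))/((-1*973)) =0.09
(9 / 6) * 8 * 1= 12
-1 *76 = -76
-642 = -642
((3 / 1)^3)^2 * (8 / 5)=5832 / 5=1166.40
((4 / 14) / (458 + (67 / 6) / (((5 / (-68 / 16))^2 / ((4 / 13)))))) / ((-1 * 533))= -1200 / 1030835981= -0.00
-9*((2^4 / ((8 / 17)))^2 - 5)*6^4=-13425264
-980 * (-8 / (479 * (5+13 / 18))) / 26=70560 / 641381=0.11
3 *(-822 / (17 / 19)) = -46854 / 17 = -2756.12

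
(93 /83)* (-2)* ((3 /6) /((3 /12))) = -372 /83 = -4.48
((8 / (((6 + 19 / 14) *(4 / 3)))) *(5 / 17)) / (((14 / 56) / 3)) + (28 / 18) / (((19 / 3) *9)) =2610034 / 898263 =2.91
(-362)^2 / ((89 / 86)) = 11269784 / 89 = 126626.79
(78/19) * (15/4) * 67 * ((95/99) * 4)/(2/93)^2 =188331975/22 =8560544.32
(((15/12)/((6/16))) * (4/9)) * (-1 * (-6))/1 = 80/9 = 8.89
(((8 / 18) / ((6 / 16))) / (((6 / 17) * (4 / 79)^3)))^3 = 588830891062603801247 / 34012224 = 17312331327190.01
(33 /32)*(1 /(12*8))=11 /1024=0.01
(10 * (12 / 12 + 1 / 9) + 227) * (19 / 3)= 40717 / 27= 1508.04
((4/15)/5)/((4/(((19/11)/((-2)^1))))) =-19/1650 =-0.01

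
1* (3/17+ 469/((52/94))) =374809/442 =847.98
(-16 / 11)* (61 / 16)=-61 / 11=-5.55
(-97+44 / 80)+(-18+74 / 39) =-112.55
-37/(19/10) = -370/19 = -19.47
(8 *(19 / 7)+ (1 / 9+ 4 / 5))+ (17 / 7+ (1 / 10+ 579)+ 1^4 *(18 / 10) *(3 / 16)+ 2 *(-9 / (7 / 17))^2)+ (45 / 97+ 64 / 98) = 5342258123 / 3422160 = 1561.08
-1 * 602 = -602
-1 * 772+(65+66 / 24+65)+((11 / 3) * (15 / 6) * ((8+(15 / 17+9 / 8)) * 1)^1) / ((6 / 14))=-1040899 / 2448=-425.20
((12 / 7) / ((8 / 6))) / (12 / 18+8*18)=27 / 3038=0.01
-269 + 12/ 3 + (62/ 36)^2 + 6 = -256.03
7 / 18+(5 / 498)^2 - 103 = -2827549 / 27556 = -102.61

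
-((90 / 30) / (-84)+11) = -307 / 28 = -10.96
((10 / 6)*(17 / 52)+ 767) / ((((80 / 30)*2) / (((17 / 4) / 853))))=2035529 / 2838784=0.72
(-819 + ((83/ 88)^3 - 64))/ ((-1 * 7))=601167989/ 4770304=126.02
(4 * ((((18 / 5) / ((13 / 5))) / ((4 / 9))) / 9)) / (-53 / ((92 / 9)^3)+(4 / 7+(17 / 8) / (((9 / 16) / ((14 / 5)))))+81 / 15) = 0.08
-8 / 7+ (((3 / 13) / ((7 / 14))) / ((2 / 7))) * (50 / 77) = -94 / 1001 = -0.09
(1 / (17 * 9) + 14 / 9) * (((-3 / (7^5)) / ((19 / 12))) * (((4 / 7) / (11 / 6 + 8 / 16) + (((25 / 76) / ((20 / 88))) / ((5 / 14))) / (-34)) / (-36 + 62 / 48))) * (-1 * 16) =-730353408 / 71570874899951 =-0.00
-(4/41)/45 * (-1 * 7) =28/1845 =0.02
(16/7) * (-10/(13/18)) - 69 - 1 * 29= -11798/91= -129.65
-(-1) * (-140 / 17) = -140 / 17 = -8.24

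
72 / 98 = 0.73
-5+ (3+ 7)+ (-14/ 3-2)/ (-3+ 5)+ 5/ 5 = 8/ 3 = 2.67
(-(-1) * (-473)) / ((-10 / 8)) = 1892 / 5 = 378.40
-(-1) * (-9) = -9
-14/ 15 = -0.93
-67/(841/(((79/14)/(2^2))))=-5293/47096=-0.11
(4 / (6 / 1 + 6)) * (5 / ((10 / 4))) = 2 / 3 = 0.67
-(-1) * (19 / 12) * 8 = 38 / 3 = 12.67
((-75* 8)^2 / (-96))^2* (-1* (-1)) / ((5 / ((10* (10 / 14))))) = 140625000 / 7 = 20089285.71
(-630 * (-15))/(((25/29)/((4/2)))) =21924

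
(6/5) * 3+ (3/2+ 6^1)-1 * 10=11/10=1.10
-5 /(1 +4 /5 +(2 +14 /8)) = -100 /111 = -0.90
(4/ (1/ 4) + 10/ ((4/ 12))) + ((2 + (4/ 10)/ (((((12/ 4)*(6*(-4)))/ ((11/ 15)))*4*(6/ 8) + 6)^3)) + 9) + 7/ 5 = 4668459794173/ 79939380060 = 58.40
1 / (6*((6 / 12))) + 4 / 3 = 5 / 3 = 1.67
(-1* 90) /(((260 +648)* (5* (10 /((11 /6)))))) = -33 /9080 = -0.00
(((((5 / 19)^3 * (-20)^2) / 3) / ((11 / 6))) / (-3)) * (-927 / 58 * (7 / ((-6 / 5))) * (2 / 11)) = -180250000 / 24068231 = -7.49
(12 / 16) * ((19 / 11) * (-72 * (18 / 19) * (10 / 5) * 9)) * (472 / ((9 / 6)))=-5505408 / 11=-500491.64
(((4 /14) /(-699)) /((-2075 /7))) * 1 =2 /1450425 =0.00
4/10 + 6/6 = 7/5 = 1.40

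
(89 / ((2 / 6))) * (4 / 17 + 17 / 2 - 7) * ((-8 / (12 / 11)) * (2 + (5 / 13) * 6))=-3234616 / 221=-14636.27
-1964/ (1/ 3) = -5892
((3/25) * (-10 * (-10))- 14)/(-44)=1/22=0.05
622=622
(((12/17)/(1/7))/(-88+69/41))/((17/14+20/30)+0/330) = -144648/4752877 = -0.03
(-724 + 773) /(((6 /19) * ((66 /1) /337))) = 313747 /396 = 792.29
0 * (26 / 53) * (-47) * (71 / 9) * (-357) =0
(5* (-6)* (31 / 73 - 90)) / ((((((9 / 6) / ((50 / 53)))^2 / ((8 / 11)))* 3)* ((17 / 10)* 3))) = 52312000000 / 1035332793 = 50.53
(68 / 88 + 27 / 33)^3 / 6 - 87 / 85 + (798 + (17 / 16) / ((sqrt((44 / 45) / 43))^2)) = 18341411861 / 21721920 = 844.37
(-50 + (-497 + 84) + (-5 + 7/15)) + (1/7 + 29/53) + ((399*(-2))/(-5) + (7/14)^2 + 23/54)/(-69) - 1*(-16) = -272361917/601020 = -453.17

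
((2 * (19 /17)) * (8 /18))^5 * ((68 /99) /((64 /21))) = 35497355264 /162750440457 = 0.22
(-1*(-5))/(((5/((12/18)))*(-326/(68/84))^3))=-4913/481284575604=-0.00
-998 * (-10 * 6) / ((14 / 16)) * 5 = 2395200 / 7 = 342171.43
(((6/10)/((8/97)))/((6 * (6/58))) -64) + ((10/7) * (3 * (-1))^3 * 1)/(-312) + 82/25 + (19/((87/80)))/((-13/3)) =-167547061/3166800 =-52.91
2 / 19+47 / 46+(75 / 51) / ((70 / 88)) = 309495 / 104006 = 2.98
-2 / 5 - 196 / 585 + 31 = 30.26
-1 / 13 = -0.08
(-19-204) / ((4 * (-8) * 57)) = 223 / 1824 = 0.12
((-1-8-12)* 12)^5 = -1016255020032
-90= -90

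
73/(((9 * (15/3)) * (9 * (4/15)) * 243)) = 73/26244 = 0.00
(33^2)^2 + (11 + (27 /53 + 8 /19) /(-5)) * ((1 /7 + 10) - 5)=41799745773 /35245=1185976.61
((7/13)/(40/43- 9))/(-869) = 301/3920059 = 0.00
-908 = -908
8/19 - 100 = -1892/19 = -99.58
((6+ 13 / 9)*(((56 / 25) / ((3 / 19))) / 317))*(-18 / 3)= -142576 / 71325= -2.00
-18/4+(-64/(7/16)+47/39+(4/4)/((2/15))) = -142.08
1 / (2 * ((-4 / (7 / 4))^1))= -0.22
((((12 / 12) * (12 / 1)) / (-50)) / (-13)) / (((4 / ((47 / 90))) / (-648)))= -2538 / 1625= -1.56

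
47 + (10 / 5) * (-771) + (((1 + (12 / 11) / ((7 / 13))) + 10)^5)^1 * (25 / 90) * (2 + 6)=20265385627272425 / 24361057413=831876.27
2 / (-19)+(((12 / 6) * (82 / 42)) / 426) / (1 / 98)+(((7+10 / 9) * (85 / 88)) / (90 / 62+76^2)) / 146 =303495213943 / 382705882416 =0.79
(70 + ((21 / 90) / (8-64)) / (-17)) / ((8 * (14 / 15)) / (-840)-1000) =-4284015 / 61200544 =-0.07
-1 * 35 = -35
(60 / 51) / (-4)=-5 / 17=-0.29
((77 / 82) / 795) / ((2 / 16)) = 308 / 32595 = 0.01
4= 4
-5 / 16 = -0.31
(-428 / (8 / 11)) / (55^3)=-107 / 30250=-0.00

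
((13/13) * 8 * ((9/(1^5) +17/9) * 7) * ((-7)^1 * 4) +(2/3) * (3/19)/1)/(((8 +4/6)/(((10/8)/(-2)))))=7298995/5928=1231.27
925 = 925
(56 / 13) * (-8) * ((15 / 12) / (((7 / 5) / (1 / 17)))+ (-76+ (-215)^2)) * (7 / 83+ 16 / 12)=-2254617.16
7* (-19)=-133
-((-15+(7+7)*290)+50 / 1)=-4095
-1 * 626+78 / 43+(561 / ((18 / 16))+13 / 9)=-48017 / 387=-124.07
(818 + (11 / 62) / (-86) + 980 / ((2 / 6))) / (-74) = -50.78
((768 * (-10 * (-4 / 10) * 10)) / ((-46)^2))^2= 58982400 / 279841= 210.77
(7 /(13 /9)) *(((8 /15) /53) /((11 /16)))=2688 /37895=0.07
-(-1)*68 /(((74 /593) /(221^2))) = 984732242 /37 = 26614384.92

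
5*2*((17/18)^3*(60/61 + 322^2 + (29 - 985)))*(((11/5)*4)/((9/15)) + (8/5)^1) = 30787157284/2187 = 14077346.72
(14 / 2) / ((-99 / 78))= -182 / 33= -5.52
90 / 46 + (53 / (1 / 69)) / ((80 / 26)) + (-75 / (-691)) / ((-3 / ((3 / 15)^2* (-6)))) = 756818433 / 635720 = 1190.49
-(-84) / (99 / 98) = 2744 / 33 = 83.15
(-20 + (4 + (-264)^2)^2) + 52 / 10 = 24290449926 / 5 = 4858089985.20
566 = 566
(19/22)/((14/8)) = 38/77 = 0.49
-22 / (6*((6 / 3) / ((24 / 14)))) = -22 / 7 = -3.14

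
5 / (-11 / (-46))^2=10580 / 121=87.44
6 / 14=3 / 7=0.43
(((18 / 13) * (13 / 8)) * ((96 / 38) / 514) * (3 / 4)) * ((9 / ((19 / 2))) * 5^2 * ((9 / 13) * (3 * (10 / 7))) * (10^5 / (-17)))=-492075000000 / 143526019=-3428.47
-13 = -13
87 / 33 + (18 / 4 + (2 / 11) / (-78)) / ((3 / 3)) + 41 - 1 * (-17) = 55885 / 858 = 65.13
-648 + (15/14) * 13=-8877/14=-634.07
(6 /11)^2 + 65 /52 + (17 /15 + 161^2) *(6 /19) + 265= 388645231 /45980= 8452.48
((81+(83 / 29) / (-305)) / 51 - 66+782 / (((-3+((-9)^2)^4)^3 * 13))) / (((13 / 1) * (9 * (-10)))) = 5021652885076145890183940682373 / 91214968556009542551177025841400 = 0.06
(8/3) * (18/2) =24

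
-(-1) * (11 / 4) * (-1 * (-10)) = 55 / 2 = 27.50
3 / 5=0.60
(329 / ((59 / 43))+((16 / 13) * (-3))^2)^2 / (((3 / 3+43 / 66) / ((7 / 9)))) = 983230265685514 / 32510615007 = 30243.36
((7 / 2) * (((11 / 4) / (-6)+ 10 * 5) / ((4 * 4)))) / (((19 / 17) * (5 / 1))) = 141491 / 72960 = 1.94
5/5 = 1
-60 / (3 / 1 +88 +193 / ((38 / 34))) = -38 / 167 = -0.23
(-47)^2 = 2209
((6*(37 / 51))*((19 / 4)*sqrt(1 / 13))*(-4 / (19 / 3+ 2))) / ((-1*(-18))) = -703*sqrt(13) / 16575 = -0.15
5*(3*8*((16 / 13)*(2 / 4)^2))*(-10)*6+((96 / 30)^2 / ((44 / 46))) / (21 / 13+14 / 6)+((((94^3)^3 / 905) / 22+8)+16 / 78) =4301758477401828484352 / 149474325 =28779246719473.92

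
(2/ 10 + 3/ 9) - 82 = -1222/ 15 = -81.47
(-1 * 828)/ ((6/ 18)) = -2484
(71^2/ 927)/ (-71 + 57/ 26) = -131066/ 1658403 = -0.08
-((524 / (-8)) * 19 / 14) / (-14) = -2489 / 392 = -6.35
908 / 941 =0.96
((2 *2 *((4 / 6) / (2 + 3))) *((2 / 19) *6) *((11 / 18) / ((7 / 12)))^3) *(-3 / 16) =-21296 / 293265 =-0.07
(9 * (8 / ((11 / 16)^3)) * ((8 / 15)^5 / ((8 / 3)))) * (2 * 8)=2147483648 / 37434375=57.37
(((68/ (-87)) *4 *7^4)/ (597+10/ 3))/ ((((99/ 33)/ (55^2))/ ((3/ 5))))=-395108560/ 52229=-7564.93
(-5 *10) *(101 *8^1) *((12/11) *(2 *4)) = -3878400/11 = -352581.82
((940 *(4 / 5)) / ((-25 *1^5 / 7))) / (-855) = 5264 / 21375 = 0.25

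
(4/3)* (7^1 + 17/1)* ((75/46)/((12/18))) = 78.26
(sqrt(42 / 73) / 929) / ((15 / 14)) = 14*sqrt(3066) / 1017255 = 0.00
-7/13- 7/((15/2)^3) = -24353/43875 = -0.56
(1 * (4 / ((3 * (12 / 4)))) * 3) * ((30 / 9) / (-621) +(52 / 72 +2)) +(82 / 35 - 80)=-74.03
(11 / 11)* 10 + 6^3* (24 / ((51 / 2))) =3626 / 17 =213.29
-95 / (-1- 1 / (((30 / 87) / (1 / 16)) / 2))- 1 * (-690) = 82810 / 109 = 759.72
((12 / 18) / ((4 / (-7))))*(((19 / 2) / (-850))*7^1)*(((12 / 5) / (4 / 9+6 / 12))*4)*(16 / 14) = 38304 / 36125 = 1.06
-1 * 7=-7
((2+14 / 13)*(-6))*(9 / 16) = -135 / 13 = -10.38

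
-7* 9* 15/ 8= -945/ 8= -118.12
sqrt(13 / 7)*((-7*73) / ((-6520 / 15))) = 219*sqrt(91) / 1304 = 1.60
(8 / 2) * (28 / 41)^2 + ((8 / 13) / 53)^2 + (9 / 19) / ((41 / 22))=32141605238 / 15162114019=2.12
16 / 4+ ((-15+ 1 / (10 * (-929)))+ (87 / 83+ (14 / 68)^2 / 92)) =-408033685433 / 41002418320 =-9.95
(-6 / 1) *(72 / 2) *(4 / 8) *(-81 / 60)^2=-19683 / 100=-196.83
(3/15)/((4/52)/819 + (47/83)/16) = 14139216/2508685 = 5.64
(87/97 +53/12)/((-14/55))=-340175/16296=-20.87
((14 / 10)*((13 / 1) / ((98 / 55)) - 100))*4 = -3634 / 7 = -519.14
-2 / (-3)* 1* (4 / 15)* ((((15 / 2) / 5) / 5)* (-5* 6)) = -8 / 5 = -1.60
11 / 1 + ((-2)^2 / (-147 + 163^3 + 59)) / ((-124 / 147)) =11.00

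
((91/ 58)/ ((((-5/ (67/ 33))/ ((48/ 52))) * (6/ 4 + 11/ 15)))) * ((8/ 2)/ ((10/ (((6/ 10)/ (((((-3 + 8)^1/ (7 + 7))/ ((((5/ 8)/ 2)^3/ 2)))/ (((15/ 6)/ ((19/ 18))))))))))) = -19845/ 3103232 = -0.01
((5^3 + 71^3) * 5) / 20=89509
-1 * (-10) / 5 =2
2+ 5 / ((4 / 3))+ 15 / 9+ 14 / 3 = 145 / 12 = 12.08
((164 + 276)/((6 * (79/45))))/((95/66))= 43560/1501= 29.02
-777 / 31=-25.06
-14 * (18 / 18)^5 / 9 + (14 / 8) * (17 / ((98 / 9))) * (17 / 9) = 3.61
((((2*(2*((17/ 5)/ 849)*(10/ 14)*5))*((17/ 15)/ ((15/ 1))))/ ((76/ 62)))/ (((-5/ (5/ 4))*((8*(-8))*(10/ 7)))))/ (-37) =-8959/ 34378387200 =-0.00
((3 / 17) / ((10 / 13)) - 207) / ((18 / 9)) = -35151 / 340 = -103.39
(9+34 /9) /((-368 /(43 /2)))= -215 /288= -0.75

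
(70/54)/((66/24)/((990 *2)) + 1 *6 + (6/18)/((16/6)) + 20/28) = 19600/103431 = 0.19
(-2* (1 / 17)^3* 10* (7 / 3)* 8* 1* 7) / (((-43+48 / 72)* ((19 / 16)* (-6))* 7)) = -8960 / 35565207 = -0.00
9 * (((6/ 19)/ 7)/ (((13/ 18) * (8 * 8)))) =243/ 27664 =0.01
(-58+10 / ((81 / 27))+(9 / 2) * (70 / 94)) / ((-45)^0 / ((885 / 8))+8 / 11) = -46958395 / 673792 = -69.69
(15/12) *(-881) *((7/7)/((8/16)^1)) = -4405/2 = -2202.50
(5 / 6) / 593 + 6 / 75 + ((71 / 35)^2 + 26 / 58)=587091073 / 126397950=4.64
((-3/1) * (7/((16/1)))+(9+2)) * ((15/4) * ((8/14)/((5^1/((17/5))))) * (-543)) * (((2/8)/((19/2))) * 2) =-858483/2128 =-403.42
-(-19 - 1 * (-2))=17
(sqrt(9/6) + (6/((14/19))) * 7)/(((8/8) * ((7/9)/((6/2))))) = 27 * sqrt(6)/14 + 1539/7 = 224.58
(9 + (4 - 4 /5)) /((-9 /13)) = -793 /45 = -17.62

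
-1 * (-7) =7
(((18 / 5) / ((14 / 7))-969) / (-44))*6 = 7254 / 55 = 131.89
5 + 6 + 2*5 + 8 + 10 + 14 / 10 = 202 / 5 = 40.40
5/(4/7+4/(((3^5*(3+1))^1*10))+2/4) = 42525/9116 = 4.66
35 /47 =0.74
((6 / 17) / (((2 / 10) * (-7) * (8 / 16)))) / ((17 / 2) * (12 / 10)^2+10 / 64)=-48000 / 1180123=-0.04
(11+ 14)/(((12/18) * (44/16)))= 150/11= 13.64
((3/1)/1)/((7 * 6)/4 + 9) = 2/13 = 0.15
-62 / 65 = -0.95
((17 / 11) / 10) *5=17 / 22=0.77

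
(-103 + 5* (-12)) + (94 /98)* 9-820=-47744 /49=-974.37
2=2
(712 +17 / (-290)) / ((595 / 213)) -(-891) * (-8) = -1185959781 / 172550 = -6873.14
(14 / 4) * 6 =21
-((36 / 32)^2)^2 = -6561 / 4096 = -1.60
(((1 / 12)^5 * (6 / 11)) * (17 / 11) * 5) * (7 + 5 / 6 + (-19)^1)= -5695 / 30108672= -0.00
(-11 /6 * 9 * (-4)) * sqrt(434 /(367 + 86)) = 22 * sqrt(196602) /151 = 64.60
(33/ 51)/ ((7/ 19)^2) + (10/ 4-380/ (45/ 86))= -10780013/ 14994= -718.96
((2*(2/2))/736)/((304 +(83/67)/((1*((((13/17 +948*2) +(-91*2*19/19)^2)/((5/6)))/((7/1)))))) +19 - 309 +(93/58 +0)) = 0.00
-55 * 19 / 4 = -1045 / 4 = -261.25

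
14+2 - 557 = -541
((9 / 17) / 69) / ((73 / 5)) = 15 / 28543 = 0.00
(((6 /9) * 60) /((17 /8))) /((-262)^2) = 80 /291737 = 0.00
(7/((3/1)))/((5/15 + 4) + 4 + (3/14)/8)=0.28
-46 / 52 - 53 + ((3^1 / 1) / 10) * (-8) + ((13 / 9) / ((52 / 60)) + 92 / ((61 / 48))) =422879 / 23790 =17.78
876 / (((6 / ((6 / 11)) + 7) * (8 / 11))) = 803 / 12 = 66.92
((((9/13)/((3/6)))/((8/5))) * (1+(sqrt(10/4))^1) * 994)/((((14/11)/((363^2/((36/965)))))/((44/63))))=606892509575/364+606892509575 * sqrt(10)/728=4303499511.40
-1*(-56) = 56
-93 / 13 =-7.15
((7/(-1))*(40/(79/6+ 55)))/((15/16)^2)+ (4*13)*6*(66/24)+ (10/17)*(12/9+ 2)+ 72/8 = 30046947/34765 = 864.29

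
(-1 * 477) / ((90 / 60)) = -318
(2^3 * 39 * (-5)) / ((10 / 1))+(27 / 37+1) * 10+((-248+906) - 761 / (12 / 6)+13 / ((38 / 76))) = 12195 / 74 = 164.80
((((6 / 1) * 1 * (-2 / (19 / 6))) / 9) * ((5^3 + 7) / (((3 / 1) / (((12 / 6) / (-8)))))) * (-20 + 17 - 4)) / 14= -44 / 19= -2.32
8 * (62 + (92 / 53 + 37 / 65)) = 1772248 / 3445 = 514.44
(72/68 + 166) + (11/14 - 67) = 100.84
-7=-7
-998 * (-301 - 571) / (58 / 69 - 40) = -30023832 / 1351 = -22223.41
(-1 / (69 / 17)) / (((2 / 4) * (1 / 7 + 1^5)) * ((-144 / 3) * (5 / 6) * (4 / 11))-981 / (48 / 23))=20944 / 40665633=0.00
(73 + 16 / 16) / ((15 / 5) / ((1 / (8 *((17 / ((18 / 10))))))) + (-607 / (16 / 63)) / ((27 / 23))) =-0.04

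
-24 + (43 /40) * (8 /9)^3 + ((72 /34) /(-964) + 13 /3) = -282451306 /14933565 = -18.91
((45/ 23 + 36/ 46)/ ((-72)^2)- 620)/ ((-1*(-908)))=-8213753/ 12029184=-0.68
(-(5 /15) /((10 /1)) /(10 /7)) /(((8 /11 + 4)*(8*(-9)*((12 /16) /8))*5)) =77 /526500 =0.00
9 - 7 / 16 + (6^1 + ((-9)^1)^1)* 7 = -199 / 16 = -12.44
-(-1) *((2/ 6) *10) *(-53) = -176.67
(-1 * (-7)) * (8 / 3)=56 / 3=18.67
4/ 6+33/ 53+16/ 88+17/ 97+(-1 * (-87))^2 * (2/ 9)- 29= 280715723/ 169653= 1654.65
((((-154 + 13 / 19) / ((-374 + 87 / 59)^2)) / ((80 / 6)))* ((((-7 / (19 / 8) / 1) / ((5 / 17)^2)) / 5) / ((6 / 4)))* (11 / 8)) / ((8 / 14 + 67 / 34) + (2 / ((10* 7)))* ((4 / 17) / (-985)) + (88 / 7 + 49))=1763295132551029 / 218425868480377149450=0.00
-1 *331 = -331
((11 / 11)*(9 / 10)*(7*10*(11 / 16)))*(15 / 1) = 10395 / 16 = 649.69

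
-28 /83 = -0.34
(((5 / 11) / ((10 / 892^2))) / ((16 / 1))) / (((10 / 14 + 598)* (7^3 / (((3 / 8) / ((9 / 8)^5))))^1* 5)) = 101844992 / 222314465835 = 0.00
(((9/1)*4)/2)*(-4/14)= -36/7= -5.14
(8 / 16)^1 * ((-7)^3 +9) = -167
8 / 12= 2 / 3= 0.67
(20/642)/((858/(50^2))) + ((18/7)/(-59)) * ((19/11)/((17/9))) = 49229018/966854889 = 0.05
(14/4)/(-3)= -7/6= -1.17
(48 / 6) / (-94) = -4 / 47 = -0.09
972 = 972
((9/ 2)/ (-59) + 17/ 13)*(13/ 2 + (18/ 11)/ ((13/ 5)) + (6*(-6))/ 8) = 355132/ 109681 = 3.24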